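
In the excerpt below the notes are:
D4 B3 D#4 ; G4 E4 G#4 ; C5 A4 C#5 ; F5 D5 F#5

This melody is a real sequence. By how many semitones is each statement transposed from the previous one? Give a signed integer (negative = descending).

5

Unit = 3 notes; the statements start on D4, G4, C5, F5, moving up a 4th each time.
Counting half-steps from D4 to G4: 5.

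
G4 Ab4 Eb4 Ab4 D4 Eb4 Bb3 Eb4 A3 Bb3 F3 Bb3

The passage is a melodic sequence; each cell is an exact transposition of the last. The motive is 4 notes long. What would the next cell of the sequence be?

With a 4-note motive the entries are G4, D4, A3, each down a 4th from the previous.
So cell 4 is E3 F3 C3 F3.

E3 F3 C3 F3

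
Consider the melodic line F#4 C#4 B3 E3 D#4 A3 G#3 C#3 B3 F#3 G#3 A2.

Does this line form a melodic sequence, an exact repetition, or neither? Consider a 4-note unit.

neither

Note 3 of cell 3 is G#3; if this were a sequence it would be E3. No unit length gives a consistent transposition pattern.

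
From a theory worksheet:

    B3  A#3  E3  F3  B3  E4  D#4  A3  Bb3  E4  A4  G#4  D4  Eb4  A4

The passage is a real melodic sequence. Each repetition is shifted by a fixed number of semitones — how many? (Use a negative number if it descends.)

5

Unit = 5 notes; the statements start on B3, E4, A4, moving up a 4th each time.
B3 to E4 spans +5 semitones.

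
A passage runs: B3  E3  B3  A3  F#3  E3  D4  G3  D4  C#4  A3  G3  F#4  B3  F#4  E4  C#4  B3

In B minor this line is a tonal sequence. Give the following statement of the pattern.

A4 D4 A4 G4 E4 D4

The 6-note cells begin on B3, D4, F#4 — each up a 3rd from the last.
Statement 4 starts on A4 and keeps the same diatonic contour: A4 D4 A4 G4 E4 D4.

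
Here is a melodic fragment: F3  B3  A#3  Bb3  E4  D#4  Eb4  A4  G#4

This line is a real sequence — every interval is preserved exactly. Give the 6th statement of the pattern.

Taking 3-note groups, the heads are F3, Bb3, Eb4: the pattern moves up a 4th.
Carrying on: Ab4 → Db5 → Gb5.
So cell 6 is Gb5 C6 B5.

Gb5 C6 B5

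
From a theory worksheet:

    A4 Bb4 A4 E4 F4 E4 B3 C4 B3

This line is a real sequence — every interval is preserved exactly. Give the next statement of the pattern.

Unit = 3 notes; the statements start on A4, E4, B3, moving down a 4th each time.
Statement 4 starts on F#3 and keeps the same exact contour: F#3 G3 F#3.

F#3 G3 F#3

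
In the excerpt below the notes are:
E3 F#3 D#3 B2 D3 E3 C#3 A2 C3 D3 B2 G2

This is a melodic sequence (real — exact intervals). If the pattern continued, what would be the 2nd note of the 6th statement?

Grouping in 4s, the 2nd note of each cell is F#3, E3, D3.
Extending down a 2nd: C3 → Bb2 → Ab2.

Ab2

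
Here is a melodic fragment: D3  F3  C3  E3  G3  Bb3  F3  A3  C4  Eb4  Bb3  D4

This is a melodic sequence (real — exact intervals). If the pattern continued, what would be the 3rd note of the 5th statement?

Ab4

Grouping in 4s, the 3rd note of each cell is C3, F3, Bb3.
Extending up a 4th: Eb4 → Ab4.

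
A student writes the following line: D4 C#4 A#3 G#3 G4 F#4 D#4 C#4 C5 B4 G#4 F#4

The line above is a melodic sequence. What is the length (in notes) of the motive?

There are 12 notes; a 4-note unit gives 3 cells:
D4 C#4 A#3 G#3 | G4 F#4 D#4 C#4 | C5 B4 G#4 F#4
That's a consistent up a 4th shift per cell, and no other grouping gives one.

4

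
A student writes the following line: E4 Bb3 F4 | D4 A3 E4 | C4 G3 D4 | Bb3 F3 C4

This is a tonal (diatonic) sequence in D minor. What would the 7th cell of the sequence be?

Unit = 3 notes; the statements start on E4, D4, C4, Bb3, moving down a 2nd each time.
Extending down a 2nd: A3 → G3 → F3.
So cell 7 is F3 C3 G3.

F3 C3 G3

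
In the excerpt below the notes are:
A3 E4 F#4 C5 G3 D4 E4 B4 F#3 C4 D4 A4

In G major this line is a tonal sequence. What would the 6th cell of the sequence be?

C3 G3 A3 E4

The 4-note cells begin on A3, G3, F#3 — each down a 2nd from the last.
Continuing the starts: E3 → D3 → C3.
Statement 6 starts on C3 and keeps the same diatonic contour: C3 G3 A3 E4.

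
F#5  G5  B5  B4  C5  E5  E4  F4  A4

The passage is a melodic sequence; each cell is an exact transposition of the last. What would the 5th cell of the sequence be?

D3 Eb3 G3

Unit = 3 notes; the statements start on F#5, B4, E4, moving down a 5th each time.
Extending down a 5th: A3 → D3.
So cell 5 is D3 Eb3 G3.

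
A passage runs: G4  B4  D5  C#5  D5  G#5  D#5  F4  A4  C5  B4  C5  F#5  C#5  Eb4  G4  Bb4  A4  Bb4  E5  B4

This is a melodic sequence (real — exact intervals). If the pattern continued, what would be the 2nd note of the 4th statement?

F4

With 7-note cells, note 2 of each statement runs B4, A4, G4.
From G4, down a 2nd gives F4.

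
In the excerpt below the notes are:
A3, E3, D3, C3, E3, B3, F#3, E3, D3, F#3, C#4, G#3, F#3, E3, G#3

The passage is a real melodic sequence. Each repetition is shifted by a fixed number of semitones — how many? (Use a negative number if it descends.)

2

With a 5-note motive the entries are A3, B3, C#4, each up a 2nd from the previous.
A3→B3 is 59 − 57 = 2 semitones.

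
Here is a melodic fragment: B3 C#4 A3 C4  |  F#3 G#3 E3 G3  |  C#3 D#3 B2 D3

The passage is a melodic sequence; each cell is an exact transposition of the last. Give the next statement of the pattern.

The 4-note cells begin on B3, F#3, C#3 — each down a 4th from the last.
Statement 4 starts on G#2 and keeps the same exact contour: G#2 A#2 F#2 A2.

G#2 A#2 F#2 A2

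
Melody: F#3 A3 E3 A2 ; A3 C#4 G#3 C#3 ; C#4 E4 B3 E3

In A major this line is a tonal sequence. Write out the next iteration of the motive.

E4 G#4 D4 G#3

With a 4-note motive the entries are F#3, A3, C#4, each up a 3rd from the previous.
So cell 4 is E4 G#4 D4 G#3.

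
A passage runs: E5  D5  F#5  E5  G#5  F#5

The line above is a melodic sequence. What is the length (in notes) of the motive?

Try groups of 2 (3 cells in 6 notes):
E5 D5 | F#5 E5 | G#5 F#5
Each cell is the previous one up a 2nd — so the unit is 2 notes.

2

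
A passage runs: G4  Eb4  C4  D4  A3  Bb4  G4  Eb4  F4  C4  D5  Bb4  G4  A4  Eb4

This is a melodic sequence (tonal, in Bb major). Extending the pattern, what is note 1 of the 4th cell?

F5

Grouping in 5s, the 1st note of each cell is G4, Bb4, D5.
Each moves up a 3rd; the next is F5.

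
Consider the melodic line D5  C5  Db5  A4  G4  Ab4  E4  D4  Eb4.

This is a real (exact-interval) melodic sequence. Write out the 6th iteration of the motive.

Taking 3-note groups, the heads are D5, A4, E4: the pattern moves down a 4th.
Continuing the starts: B3 → F#3 → C#3.
From C#3 the exact shape gives C#3 B2 C3.

C#3 B2 C3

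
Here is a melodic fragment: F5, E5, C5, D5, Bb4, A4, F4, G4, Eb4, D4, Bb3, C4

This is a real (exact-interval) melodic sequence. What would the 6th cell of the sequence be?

Gb2 F2 Db2 Eb2

Taking 4-note groups, the heads are F5, Bb4, Eb4: the pattern moves down a 5th.
Extending down a 5th: Ab3 → Db3 → Gb2.
So cell 6 is Gb2 F2 Db2 Eb2.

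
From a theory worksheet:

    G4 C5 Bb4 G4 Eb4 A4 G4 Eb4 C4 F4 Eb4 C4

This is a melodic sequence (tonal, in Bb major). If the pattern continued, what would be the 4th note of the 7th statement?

The unit is 4 notes. Position-4 pitches of the 3 shown cells: G4, Eb4, C4.
Carrying that down a 3rd forward: A3 → F3 → D3 → Bb2.

Bb2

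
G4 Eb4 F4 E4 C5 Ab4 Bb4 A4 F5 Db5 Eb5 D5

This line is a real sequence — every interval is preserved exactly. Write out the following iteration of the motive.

With a 4-note motive the entries are G4, C5, F5, each up a 4th from the previous.
So cell 4 is Bb5 Gb5 Ab5 G5.

Bb5 Gb5 Ab5 G5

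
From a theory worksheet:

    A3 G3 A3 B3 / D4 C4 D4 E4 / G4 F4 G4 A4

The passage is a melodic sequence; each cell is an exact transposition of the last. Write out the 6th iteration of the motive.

Bb5 Ab5 Bb5 C6

The 4-note cells begin on A3, D4, G4 — each up a 4th from the last.
Continuing the starts: C5 → F5 → Bb5.
So cell 6 is Bb5 Ab5 Bb5 C6.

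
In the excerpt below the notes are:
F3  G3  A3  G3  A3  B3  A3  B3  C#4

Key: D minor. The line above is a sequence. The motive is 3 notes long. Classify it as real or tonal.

Each cell has the same semitone pattern (2, 2) — intervals are preserved exactly.
And B3 lies outside D minor, so the sequence is real rather than tonal.

real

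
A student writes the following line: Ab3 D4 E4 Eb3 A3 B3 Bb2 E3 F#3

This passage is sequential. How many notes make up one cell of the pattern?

There are 9 notes; a 3-note unit gives 3 cells:
Ab3 D4 E4 | Eb3 A3 B3 | Bb2 E3 F#3
That's a consistent down a 4th shift per cell, and no other grouping gives one.

3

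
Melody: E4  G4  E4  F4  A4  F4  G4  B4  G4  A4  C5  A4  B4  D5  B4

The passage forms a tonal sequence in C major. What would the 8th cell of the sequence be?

Taking 3-note groups, the heads are E4, F4, G4, A4, B4: the pattern moves up a 2nd.
Extending up a 2nd: C5 → D5 → E5.
From E5 the diatonic shape gives E5 G5 E5.

E5 G5 E5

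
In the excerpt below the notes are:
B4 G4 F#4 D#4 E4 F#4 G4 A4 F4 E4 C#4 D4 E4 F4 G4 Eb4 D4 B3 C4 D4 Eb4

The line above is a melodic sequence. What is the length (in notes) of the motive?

There are 21 notes; a 7-note unit gives 3 cells:
B4 G4 F#4 D#4 E4 F#4 G4 | A4 F4 E4 C#4 D4 E4 F4 | G4 Eb4 D4 B3 C4 D4 Eb4
That's a consistent down a 2nd shift per cell, and no other grouping gives one.

7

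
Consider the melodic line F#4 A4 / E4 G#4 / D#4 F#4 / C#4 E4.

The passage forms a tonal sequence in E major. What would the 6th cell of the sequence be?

A3 C#4

The 2-note cells begin on F#4, E4, D#4, C#4 — each down a 2nd from the last.
Continuing the starts: B3 → A3.
From A3 the diatonic shape gives A3 C#4.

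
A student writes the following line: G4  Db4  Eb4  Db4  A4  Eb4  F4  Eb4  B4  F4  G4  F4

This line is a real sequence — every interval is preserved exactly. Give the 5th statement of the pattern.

Taking 4-note groups, the heads are G4, A4, B4: the pattern moves up a 2nd.
Carrying on: C#5 → D#5.
From D#5 the exact shape gives D#5 A4 B4 A4.

D#5 A4 B4 A4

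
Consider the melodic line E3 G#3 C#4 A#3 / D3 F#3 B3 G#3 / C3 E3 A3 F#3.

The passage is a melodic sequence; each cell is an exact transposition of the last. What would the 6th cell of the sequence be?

Gb2 Bb2 Eb3 C3

Unit = 4 notes; the statements start on E3, D3, C3, moving down a 2nd each time.
Continuing the starts: Bb2 → Ab2 → Gb2.
Statement 6 starts on Gb2 and keeps the same exact contour: Gb2 Bb2 Eb3 C3.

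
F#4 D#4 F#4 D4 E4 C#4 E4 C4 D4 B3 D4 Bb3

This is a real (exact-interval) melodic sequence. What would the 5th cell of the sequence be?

Bb3 G3 Bb3 Gb3

Unit = 4 notes; the statements start on F#4, E4, D4, moving down a 2nd each time.
Continuing the starts: C4 → Bb3.
From Bb3 the exact shape gives Bb3 G3 Bb3 Gb3.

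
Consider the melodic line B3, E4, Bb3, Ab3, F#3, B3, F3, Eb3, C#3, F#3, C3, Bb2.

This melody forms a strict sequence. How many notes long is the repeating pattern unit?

4

Try groups of 4 (3 cells in 12 notes):
B3 E4 Bb3 Ab3 | F#3 B3 F3 Eb3 | C#3 F#3 C3 Bb2
Every group is a transposition down a 4th of the one before; no shorter unit works.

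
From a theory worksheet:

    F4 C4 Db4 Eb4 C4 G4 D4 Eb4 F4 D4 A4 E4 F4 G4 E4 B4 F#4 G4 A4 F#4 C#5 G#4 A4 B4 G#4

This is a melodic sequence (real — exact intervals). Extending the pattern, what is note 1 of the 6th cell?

With 5-note cells, note 1 of each statement runs F4, G4, A4, B4, C#5.
Each moves up a 2nd; the next is D#5.

D#5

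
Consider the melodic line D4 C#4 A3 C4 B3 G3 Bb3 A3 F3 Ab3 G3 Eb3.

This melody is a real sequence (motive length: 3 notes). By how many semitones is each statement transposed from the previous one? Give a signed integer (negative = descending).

Taking 3-note groups, the heads are D4, C4, Bb3, Ab3: the pattern moves down a 2nd.
D4→C4 is 60 − 62 = -2 semitones.

-2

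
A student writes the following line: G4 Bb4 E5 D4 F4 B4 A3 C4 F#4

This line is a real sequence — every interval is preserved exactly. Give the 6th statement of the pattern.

Taking 3-note groups, the heads are G4, D4, A3: the pattern moves down a 4th.
Extending down a 4th: E3 → B2 → F#2.
Statement 6 starts on F#2 and keeps the same exact contour: F#2 A2 D#3.

F#2 A2 D#3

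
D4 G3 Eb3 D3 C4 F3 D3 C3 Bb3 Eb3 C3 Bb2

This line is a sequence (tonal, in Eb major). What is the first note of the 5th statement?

Taking 4-note groups, the heads are D4, C4, Bb3: the pattern moves down a 2nd.
Continuing: Ab3 → G3. Statement 5 starts on G3.

G3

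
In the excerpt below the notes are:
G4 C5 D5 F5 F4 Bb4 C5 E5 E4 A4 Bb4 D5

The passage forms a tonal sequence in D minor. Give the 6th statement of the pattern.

The 4-note cells begin on G4, F4, E4 — each down a 2nd from the last.
Carrying on: D4 → C4 → Bb3.
From Bb3 the diatonic shape gives Bb3 E4 F4 A4.

Bb3 E4 F4 A4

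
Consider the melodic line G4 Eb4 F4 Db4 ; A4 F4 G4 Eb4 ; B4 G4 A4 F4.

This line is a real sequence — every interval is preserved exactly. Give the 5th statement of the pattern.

D#5 B4 C#5 A4

With a 4-note motive the entries are G4, A4, B4, each up a 2nd from the previous.
Continuing the starts: C#5 → D#5.
Statement 5 starts on D#5 and keeps the same exact contour: D#5 B4 C#5 A4.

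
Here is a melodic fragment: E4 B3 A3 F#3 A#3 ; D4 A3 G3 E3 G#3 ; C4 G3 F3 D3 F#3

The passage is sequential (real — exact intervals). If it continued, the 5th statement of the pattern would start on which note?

Ab3

Taking 5-note groups, the heads are E4, D4, C4: the pattern moves down a 2nd.
Continuing: Bb3 → Ab3. Statement 5 starts on Ab3.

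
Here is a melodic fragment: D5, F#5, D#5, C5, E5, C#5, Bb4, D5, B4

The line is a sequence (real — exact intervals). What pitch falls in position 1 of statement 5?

Grouping in 3s, the 1st note of each cell is D5, C5, Bb4.
Extending down a 2nd: Ab4 → Gb4.

Gb4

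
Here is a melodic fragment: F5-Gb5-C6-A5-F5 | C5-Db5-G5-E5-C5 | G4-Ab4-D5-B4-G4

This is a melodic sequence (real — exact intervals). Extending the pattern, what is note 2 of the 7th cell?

C3

With 5-note cells, note 2 of each statement runs Gb5, Db5, Ab4.
Carrying that down a 4th forward: Eb4 → Bb3 → F3 → C3.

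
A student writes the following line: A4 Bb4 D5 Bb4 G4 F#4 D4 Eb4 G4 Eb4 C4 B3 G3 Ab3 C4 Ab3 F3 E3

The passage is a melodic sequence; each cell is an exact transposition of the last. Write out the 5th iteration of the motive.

Unit = 6 notes; the statements start on A4, D4, G3, moving down a 5th each time.
Carrying on: C3 → F2.
From F2 the exact shape gives F2 Gb2 Bb2 Gb2 Eb2 D2.

F2 Gb2 Bb2 Gb2 Eb2 D2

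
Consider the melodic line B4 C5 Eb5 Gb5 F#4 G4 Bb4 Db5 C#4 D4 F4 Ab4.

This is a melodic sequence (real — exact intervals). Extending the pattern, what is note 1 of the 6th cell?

A#2

With 4-note cells, note 1 of each statement runs B4, F#4, C#4.
Extending down a 4th: G#3 → D#3 → A#2.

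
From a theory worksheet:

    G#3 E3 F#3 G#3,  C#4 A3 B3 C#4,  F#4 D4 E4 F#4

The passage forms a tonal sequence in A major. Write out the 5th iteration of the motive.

E5 C#5 D5 E5

Unit = 4 notes; the statements start on G#3, C#4, F#4, moving up a 4th each time.
Continuing the starts: B4 → E5.
From E5 the diatonic shape gives E5 C#5 D5 E5.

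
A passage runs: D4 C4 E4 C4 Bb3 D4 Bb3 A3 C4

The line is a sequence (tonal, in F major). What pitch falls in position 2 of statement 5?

Grouping in 3s, the 2nd note of each cell is C4, Bb3, A3.
Each moves down a 2nd. Continuing: G3 → F3.

F3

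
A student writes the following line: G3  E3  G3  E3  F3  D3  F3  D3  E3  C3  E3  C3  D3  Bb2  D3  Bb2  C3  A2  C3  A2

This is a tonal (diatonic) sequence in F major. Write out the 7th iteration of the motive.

A2 F2 A2 F2

Taking 4-note groups, the heads are G3, F3, E3, D3, C3: the pattern moves down a 2nd.
Carrying on: Bb2 → A2.
Statement 7 starts on A2 and keeps the same diatonic contour: A2 F2 A2 F2.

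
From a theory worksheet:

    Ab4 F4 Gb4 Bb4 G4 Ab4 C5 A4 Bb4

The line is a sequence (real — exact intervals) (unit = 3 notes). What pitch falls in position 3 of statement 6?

E5

Grouping in 3s, the 3rd note of each cell is Gb4, Ab4, Bb4.
Carrying that up a 2nd forward: C5 → D5 → E5.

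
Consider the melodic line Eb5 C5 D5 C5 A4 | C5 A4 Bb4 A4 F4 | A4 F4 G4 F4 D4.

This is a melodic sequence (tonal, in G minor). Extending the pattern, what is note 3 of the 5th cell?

Grouping in 5s, the 3rd note of each cell is D5, Bb4, G4.
Carrying that down a 3rd forward: Eb4 → C4.

C4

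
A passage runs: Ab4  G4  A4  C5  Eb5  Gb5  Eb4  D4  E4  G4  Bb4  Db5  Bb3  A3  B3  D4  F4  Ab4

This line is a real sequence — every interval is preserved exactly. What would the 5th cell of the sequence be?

C3 B2 C#3 E3 G3 Bb3

Unit = 6 notes; the statements start on Ab4, Eb4, Bb3, moving down a 4th each time.
Extending down a 4th: F3 → C3.
So cell 5 is C3 B2 C#3 E3 G3 Bb3.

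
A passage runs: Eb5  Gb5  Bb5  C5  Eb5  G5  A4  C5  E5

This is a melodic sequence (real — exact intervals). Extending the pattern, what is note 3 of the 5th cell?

A#4

Grouping in 3s, the 3rd note of each cell is Bb5, G5, E5.
Each moves down a 3rd. Continuing: C#5 → A#4.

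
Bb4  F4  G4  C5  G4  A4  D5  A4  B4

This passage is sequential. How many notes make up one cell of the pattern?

3

There are 9 notes; a 3-note unit gives 3 cells:
Bb4 F4 G4 | C5 G4 A4 | D5 A4 B4
Each cell is the previous one up a 2nd — so the unit is 3 notes.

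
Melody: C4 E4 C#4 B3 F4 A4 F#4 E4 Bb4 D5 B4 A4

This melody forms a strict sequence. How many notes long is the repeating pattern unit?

12 notes total. Splitting into 3 groups of 4:
C4 E4 C#4 B3 | F4 A4 F#4 E4 | Bb4 D5 B4 A4
That's a consistent up a 4th shift per cell, and no other grouping gives one.

4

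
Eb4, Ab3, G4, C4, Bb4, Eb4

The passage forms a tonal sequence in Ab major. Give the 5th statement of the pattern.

F5 Bb4

Unit = 2 notes; the statements start on Eb4, G4, Bb4, moving up a 3rd each time.
Carrying on: Db5 → F5.
From F5 the diatonic shape gives F5 Bb4.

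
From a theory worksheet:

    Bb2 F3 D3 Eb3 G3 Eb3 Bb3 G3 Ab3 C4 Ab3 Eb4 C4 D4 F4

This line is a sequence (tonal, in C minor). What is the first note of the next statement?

Taking 5-note groups, the heads are Bb2, Eb3, Ab3: the pattern moves up a 4th.
The next head, up a 4th from Ab3, is D4.

D4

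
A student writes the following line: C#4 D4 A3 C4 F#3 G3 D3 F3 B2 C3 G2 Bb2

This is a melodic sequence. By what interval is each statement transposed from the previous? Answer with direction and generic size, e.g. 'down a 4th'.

With a 4-note motive the entries are C#4, F#3, B2, each down a 5th from the previous.
C#4 to F#3 is down a 5th.

down a 5th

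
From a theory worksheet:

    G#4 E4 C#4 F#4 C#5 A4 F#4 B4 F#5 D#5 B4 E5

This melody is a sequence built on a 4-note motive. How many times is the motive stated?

12 notes in groups of 4 gives 12/4 = 3 statements.
Starts: G#4, C#5, F#5 — each up a 4th.

3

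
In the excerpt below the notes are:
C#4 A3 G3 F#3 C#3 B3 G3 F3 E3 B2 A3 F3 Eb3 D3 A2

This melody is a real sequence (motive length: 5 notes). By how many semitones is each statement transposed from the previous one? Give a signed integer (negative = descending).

-2

Taking 5-note groups, the heads are C#4, B3, A3: the pattern moves down a 2nd.
C#4→B3 is 59 − 61 = -2 semitones.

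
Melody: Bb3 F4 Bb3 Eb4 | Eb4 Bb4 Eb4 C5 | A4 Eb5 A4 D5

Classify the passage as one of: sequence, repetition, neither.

neither

Note 4 of cell 2 is C5; if this were a sequence it would be A4. No unit length gives a consistent transposition pattern.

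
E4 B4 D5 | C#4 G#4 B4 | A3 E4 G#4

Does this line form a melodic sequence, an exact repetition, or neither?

sequence

Each 3-note cell is the previous one transposed down a 3rd.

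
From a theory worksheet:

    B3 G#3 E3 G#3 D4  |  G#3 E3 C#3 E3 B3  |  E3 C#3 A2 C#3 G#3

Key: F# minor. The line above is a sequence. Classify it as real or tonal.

tonal

Every note is diatonic to F# minor.
Cell 1 has -3 semitones from note 1 to 2, but cell 2 has -4 — the interval quality changes while the contour stays the same, which is the hallmark of a tonal sequence.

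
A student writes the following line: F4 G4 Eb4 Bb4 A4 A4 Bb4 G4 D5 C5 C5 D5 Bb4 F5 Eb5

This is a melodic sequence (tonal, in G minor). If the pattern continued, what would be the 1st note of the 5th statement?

Grouping in 5s, the 1st note of each cell is F4, A4, C5.
Each moves up a 3rd. Continuing: Eb5 → G5.

G5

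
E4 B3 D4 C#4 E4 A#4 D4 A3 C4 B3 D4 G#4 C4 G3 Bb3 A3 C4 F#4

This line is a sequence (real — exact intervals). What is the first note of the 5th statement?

With a 6-note motive the entries are E4, D4, C4, each down a 2nd from the previous.
Extending the heads down a 2nd: Bb3 → Ab3.

Ab3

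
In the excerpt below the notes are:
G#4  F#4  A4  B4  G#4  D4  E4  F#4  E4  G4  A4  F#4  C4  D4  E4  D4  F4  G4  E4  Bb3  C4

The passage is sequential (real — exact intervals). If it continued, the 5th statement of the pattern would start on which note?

C4

With a 7-note motive the entries are G#4, F#4, E4, each down a 2nd from the previous.
Extending the heads down a 2nd: D4 → C4.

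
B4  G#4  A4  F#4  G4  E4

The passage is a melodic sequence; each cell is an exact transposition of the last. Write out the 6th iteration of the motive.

Db4 Bb3

With a 2-note motive the entries are B4, A4, G4, each down a 2nd from the previous.
Continuing the starts: F4 → Eb4 → Db4.
So cell 6 is Db4 Bb3.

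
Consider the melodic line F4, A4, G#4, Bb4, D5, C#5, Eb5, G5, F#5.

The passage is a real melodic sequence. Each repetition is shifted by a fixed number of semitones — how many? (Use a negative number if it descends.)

5

With a 3-note motive the entries are F4, Bb4, Eb5, each up a 4th from the previous.
F4 to Bb4 spans +5 semitones.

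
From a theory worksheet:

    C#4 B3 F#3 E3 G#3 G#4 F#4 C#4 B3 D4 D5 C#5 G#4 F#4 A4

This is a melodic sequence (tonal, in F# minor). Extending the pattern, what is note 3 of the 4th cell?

D5

The unit is 5 notes. Position-3 pitches of the 3 shown cells: F#3, C#4, G#4.
Each moves up a 5th; the next is D5.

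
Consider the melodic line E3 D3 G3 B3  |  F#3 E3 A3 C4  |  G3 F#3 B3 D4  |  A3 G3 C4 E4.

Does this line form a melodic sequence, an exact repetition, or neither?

sequence

Each 4-note cell is the previous one transposed up a 2nd.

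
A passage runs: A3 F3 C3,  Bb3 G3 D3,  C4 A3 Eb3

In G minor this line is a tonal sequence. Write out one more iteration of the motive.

With a 3-note motive the entries are A3, Bb3, C4, each up a 2nd from the previous.
Statement 4 starts on D4 and keeps the same diatonic contour: D4 Bb3 F3.

D4 Bb3 F3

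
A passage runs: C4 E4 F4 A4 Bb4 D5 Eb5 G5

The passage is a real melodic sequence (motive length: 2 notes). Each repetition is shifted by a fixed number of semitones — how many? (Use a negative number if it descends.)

5

Taking 2-note groups, the heads are C4, F4, Bb4, Eb5: the pattern moves up a 4th.
C4 to F4 spans +5 semitones.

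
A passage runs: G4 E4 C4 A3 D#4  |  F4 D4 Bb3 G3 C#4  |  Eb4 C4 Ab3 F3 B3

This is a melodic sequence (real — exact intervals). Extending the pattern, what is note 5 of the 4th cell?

A3

Grouping in 5s, the 5th note of each cell is D#4, C#4, B3.
From B3, down a 2nd gives A3.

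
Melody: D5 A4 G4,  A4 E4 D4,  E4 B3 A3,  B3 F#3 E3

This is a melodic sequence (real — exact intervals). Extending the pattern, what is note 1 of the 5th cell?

F#3

Grouping in 3s, the 1st note of each cell is D5, A4, E4, B3.
Each moves down a 4th; the next is F#3.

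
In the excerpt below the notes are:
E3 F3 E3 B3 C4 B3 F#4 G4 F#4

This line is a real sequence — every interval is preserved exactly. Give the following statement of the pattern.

C#5 D5 C#5

Taking 3-note groups, the heads are E3, B3, F#4: the pattern moves up a 5th.
Statement 4 starts on C#5 and keeps the same exact contour: C#5 D5 C#5.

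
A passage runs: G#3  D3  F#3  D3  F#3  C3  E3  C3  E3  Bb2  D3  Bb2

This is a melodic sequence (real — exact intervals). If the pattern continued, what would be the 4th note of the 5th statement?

Gb2

The unit is 4 notes. Position-4 pitches of the 3 shown cells: D3, C3, Bb2.
Each moves down a 2nd. Continuing: Ab2 → Gb2.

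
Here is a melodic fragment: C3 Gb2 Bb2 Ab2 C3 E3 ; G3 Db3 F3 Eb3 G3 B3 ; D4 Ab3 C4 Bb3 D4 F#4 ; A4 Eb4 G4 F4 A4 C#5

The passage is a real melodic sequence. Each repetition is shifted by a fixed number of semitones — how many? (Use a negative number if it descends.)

7

The 6-note cells begin on C3, G3, D4, A4 — each up a 5th from the last.
C3→G3 is 55 − 48 = 7 semitones.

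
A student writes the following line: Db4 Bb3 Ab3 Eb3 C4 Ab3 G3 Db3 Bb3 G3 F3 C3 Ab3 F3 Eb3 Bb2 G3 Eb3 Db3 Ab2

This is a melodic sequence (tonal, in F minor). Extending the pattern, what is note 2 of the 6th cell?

The unit is 4 notes. Position-2 pitches of the 5 shown cells: Bb3, Ab3, G3, F3, Eb3.
One more down a 2nd gives Db3.

Db3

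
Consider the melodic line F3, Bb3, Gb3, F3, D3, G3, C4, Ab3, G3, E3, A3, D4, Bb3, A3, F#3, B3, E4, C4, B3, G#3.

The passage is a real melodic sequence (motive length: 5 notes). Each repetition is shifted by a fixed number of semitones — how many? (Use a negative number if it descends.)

2

Unit = 5 notes; the statements start on F3, G3, A3, B3, moving up a 2nd each time.
F3 to G3 spans +2 semitones.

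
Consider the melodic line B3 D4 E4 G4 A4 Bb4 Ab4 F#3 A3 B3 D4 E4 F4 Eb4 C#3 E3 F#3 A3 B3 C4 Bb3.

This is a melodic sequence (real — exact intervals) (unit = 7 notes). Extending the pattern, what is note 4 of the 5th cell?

B2

The unit is 7 notes. Position-4 pitches of the 3 shown cells: G4, D4, A3.
Extending down a 4th: E3 → B2.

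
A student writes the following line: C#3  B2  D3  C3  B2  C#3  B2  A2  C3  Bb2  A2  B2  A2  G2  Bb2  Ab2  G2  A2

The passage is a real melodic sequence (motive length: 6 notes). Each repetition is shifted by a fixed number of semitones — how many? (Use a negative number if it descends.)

Unit = 6 notes; the statements start on C#3, B2, A2, moving down a 2nd each time.
C#3→B2 is 47 − 49 = -2 semitones.

-2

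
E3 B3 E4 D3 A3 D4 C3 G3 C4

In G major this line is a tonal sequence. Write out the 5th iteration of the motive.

A2 E3 A3

The 3-note cells begin on E3, D3, C3 — each down a 2nd from the last.
Carrying on: B2 → A2.
So cell 5 is A2 E3 A3.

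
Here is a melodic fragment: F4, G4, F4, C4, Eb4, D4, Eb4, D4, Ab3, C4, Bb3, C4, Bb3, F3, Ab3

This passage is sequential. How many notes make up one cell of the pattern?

5

15 notes total. Splitting into 3 groups of 5:
F4 G4 F4 C4 Eb4 | D4 Eb4 D4 Ab3 C4 | Bb3 C4 Bb3 F3 Ab3
Every group is a transposition down a 3rd of the one before; no shorter unit works.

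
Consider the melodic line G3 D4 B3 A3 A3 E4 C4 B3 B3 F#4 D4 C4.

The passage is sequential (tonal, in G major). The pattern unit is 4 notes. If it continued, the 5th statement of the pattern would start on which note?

With a 4-note motive the entries are G3, A3, B3, each up a 2nd from the previous.
Continuing: C4 → D4. Statement 5 starts on D4.

D4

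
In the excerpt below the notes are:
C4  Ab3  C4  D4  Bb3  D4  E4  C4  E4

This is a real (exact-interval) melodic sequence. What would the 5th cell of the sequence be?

The 3-note cells begin on C4, D4, E4 — each up a 2nd from the last.
Continuing the starts: F#4 → G#4.
Statement 5 starts on G#4 and keeps the same exact contour: G#4 E4 G#4.

G#4 E4 G#4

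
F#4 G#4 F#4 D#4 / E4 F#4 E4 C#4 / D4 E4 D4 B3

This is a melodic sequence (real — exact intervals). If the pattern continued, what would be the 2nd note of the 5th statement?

C4

With 4-note cells, note 2 of each statement runs G#4, F#4, E4.
Each moves down a 2nd. Continuing: D4 → C4.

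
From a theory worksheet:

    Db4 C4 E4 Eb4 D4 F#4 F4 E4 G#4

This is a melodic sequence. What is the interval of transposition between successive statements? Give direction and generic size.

Unit = 3 notes; the statements start on Db4, Eb4, F4, moving up a 2nd each time.
From Db4 to Eb4: up a 2nd.

up a 2nd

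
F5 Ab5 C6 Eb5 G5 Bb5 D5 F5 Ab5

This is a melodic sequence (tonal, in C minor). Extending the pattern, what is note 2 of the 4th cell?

With 3-note cells, note 2 of each statement runs Ab5, G5, F5.
From F5, down a 2nd gives Eb5.

Eb5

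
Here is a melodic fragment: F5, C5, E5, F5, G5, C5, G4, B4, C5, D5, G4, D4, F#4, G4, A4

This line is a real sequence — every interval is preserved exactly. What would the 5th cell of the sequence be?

A3 E3 G#3 A3 B3

The 5-note cells begin on F5, C5, G4 — each down a 4th from the last.
Continuing the starts: D4 → A3.
So cell 5 is A3 E3 G#3 A3 B3.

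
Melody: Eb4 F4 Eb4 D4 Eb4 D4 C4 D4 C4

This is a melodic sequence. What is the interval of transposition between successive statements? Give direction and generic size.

The 3-note cells begin on Eb4, D4, C4 — each down a 2nd from the last.
From Eb4 to D4: down a 2nd.

down a 2nd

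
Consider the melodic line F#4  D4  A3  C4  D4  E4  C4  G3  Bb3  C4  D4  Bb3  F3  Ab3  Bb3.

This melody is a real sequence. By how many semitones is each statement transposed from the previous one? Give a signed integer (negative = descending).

The 5-note cells begin on F#4, E4, D4 — each down a 2nd from the last.
F#4→E4 is 64 − 66 = -2 semitones.

-2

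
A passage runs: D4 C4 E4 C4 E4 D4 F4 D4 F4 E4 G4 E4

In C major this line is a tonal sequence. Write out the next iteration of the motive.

G4 F4 A4 F4

The 4-note cells begin on D4, E4, F4 — each up a 2nd from the last.
Statement 4 starts on G4 and keeps the same diatonic contour: G4 F4 A4 F4.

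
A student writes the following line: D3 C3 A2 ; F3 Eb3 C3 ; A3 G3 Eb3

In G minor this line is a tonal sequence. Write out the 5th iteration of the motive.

The 3-note cells begin on D3, F3, A3 — each up a 3rd from the last.
Carrying on: C4 → Eb4.
Statement 5 starts on Eb4 and keeps the same diatonic contour: Eb4 D4 Bb3.

Eb4 D4 Bb3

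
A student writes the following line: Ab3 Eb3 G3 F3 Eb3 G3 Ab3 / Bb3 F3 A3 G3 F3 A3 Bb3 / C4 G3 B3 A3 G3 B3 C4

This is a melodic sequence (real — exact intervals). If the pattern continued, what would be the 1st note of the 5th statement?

E4

The unit is 7 notes. Position-1 pitches of the 3 shown cells: Ab3, Bb3, C4.
Carrying that up a 2nd forward: D4 → E4.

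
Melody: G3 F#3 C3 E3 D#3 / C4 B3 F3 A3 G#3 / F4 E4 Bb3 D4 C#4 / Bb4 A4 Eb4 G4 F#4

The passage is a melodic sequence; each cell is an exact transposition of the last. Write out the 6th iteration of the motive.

With a 5-note motive the entries are G3, C4, F4, Bb4, each up a 4th from the previous.
Continuing the starts: Eb5 → Ab5.
Statement 6 starts on Ab5 and keeps the same exact contour: Ab5 G5 Db5 F5 E5.

Ab5 G5 Db5 F5 E5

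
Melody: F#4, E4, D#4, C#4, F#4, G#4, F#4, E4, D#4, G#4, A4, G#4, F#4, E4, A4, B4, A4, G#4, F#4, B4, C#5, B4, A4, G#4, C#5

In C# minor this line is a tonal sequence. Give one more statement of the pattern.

With a 5-note motive the entries are F#4, G#4, A4, B4, C#5, each up a 2nd from the previous.
So cell 6 is D#5 C#5 B4 A4 D#5.

D#5 C#5 B4 A4 D#5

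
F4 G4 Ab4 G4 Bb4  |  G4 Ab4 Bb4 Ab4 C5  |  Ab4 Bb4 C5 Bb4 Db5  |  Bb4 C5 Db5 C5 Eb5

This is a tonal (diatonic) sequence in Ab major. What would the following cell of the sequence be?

C5 Db5 Eb5 Db5 F5

Taking 5-note groups, the heads are F4, G4, Ab4, Bb4: the pattern moves up a 2nd.
Statement 5 starts on C5 and keeps the same diatonic contour: C5 Db5 Eb5 Db5 F5.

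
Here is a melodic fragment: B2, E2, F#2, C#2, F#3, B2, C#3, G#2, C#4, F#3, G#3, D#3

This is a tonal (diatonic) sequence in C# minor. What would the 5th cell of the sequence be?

Taking 4-note groups, the heads are B2, F#3, C#4: the pattern moves up a 5th.
Extending up a 5th: G#4 → D#5.
Statement 5 starts on D#5 and keeps the same diatonic contour: D#5 G#4 A4 E4.

D#5 G#4 A4 E4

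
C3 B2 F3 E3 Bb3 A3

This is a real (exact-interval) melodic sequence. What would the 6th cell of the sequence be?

Taking 2-note groups, the heads are C3, F3, Bb3: the pattern moves up a 4th.
Continuing the starts: Eb4 → Ab4 → Db5.
So cell 6 is Db5 C5.

Db5 C5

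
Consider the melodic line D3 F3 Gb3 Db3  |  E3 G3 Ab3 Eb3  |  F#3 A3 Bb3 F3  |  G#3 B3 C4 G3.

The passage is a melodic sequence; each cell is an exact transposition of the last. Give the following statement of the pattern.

Unit = 4 notes; the statements start on D3, E3, F#3, G#3, moving up a 2nd each time.
From A#3 the exact shape gives A#3 C#4 D4 A3.

A#3 C#4 D4 A3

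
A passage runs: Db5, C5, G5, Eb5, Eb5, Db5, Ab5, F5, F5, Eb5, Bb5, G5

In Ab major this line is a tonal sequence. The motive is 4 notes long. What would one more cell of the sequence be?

With a 4-note motive the entries are Db5, Eb5, F5, each up a 2nd from the previous.
Statement 4 starts on G5 and keeps the same diatonic contour: G5 F5 C6 Ab5.

G5 F5 C6 Ab5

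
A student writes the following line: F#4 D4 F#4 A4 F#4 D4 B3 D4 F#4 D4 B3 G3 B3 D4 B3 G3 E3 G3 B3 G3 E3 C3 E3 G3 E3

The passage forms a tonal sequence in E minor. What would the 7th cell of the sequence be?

Unit = 5 notes; the statements start on F#4, D4, B3, G3, E3, moving down a 3rd each time.
Extending down a 3rd: C3 → A2.
From A2 the diatonic shape gives A2 F#2 A2 C3 A2.

A2 F#2 A2 C3 A2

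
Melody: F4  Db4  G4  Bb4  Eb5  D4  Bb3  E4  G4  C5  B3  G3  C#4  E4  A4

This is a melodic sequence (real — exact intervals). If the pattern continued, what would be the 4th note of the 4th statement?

Grouping in 5s, the 4th note of each cell is Bb4, G4, E4.
Each moves down a 3rd; the next is C#4.

C#4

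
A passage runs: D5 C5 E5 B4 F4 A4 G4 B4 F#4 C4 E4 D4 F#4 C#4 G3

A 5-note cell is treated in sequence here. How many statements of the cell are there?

15 notes in groups of 5 gives 15/5 = 3 statements.
Starts: D5, A4, E4 — each down a 4th.

3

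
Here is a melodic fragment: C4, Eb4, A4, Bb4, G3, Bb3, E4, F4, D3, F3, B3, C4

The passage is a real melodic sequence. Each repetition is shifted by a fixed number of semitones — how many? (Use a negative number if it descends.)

-5

Taking 4-note groups, the heads are C4, G3, D3: the pattern moves down a 4th.
C4→G3 is 55 − 60 = -5 semitones.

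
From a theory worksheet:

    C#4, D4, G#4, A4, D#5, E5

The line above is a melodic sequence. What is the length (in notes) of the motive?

6 notes total. Splitting into 3 groups of 2:
C#4 D4 | G#4 A4 | D#5 E5
Each cell is the previous one up a 5th — so the unit is 2 notes.

2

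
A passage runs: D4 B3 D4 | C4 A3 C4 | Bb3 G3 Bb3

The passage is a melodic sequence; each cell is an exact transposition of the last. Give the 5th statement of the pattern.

Taking 3-note groups, the heads are D4, C4, Bb3: the pattern moves down a 2nd.
Continuing the starts: Ab3 → Gb3.
So cell 5 is Gb3 Eb3 Gb3.

Gb3 Eb3 Gb3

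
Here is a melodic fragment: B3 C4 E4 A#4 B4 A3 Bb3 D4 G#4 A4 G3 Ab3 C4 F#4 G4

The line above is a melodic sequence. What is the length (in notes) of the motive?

5

There are 15 notes; a 5-note unit gives 3 cells:
B3 C4 E4 A#4 B4 | A3 Bb3 D4 G#4 A4 | G3 Ab3 C4 F#4 G4
That's a consistent down a 2nd shift per cell, and no other grouping gives one.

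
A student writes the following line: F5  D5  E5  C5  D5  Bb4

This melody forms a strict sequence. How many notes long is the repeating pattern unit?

Try groups of 2 (3 cells in 6 notes):
F5 D5 | E5 C5 | D5 Bb4
That's a consistent down a 2nd shift per cell, and no other grouping gives one.

2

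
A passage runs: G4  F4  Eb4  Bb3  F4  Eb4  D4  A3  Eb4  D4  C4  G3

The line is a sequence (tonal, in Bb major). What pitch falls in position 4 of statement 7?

The unit is 4 notes. Position-4 pitches of the 3 shown cells: Bb3, A3, G3.
Carrying that down a 2nd forward: F3 → Eb3 → D3 → C3.

C3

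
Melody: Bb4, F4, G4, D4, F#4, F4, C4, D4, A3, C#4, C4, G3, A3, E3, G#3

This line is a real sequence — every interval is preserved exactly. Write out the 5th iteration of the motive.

D3 A2 B2 F#2 A#2

With a 5-note motive the entries are Bb4, F4, C4, each down a 4th from the previous.
Extending down a 4th: G3 → D3.
So cell 5 is D3 A2 B2 F#2 A#2.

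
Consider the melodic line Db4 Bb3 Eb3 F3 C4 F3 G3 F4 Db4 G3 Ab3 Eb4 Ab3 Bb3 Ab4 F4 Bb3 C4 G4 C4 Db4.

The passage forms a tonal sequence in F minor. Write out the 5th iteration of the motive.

Eb5 C5 F4 G4 Db5 G4 Ab4

Unit = 7 notes; the statements start on Db4, F4, Ab4, moving up a 3rd each time.
Extending up a 3rd: C5 → Eb5.
From Eb5 the diatonic shape gives Eb5 C5 F4 G4 Db5 G4 Ab4.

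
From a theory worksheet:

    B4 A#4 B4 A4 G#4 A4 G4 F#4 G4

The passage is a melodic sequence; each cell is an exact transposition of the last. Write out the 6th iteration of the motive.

Db4 C4 Db4

The 3-note cells begin on B4, A4, G4 — each down a 2nd from the last.
Continuing the starts: F4 → Eb4 → Db4.
From Db4 the exact shape gives Db4 C4 Db4.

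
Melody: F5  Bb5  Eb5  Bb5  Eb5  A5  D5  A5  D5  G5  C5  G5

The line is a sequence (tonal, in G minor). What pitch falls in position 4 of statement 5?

Eb5

The unit is 4 notes. Position-4 pitches of the 3 shown cells: Bb5, A5, G5.
Extending down a 2nd: F5 → Eb5.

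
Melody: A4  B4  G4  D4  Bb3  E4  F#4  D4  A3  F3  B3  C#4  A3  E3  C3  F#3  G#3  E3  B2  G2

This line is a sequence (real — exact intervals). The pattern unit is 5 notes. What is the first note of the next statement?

C#3

Unit = 5 notes; the statements start on A4, E4, B3, F#3, moving down a 4th each time.
The next head, down a 4th from F#3, is C#3.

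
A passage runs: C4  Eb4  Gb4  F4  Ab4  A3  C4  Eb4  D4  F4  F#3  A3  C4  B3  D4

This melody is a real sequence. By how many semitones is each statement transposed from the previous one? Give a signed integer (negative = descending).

-3

The 5-note cells begin on C4, A3, F#3 — each down a 3rd from the last.
Counting half-steps from C4 to A3: -3.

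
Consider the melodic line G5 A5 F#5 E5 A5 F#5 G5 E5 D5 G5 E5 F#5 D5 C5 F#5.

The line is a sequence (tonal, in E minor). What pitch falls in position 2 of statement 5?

D5

With 5-note cells, note 2 of each statement runs A5, G5, F#5.
Each moves down a 2nd. Continuing: E5 → D5.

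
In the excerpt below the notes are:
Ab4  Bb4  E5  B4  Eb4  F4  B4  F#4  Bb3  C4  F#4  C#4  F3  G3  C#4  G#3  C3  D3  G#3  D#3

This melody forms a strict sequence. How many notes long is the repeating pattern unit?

4

20 notes total. Splitting into 5 groups of 4:
Ab4 Bb4 E5 B4 | Eb4 F4 B4 F#4 | Bb3 C4 F#4 C#4 | F3 G3 C#4 G#3 | C3 D3 G#3 D#3
Each cell is the previous one down a 4th — so the unit is 4 notes.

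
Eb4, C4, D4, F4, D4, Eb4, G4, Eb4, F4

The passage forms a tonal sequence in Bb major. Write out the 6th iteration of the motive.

C5 A4 Bb4

Taking 3-note groups, the heads are Eb4, F4, G4: the pattern moves up a 2nd.
Continuing the starts: A4 → Bb4 → C5.
Statement 6 starts on C5 and keeps the same diatonic contour: C5 A4 Bb4.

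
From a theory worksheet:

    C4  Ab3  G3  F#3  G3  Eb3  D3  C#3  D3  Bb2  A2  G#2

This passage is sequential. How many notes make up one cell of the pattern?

Try groups of 4 (3 cells in 12 notes):
C4 Ab3 G3 F#3 | G3 Eb3 D3 C#3 | D3 Bb2 A2 G#2
That's a consistent down a 4th shift per cell, and no other grouping gives one.

4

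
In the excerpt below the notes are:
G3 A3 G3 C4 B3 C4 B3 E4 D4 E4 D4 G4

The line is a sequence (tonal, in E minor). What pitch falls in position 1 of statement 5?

A4

With 4-note cells, note 1 of each statement runs G3, B3, D4.
Extending up a 3rd: F#4 → A4.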